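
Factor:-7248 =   -  2^4*3^1*151^1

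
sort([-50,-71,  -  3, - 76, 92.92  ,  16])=[ - 76, - 71, - 50, - 3,16, 92.92 ] 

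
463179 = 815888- 352709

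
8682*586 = 5087652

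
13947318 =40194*347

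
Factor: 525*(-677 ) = - 355425 = - 3^1* 5^2*7^1*677^1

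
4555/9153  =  4555/9153 = 0.50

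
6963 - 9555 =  - 2592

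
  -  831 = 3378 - 4209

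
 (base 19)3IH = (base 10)1442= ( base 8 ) 2642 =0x5a2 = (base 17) 4ge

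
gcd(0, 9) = 9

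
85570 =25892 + 59678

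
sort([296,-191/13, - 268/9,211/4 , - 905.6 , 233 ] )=[ -905.6,  -  268/9, - 191/13,211/4, 233,296]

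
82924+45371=128295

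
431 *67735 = 29193785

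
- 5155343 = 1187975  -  6343318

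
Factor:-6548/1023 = - 2^2*3^ (-1 )*11^(  -  1 )*31^(-1 )* 1637^1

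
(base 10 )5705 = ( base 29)6ML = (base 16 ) 1649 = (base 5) 140310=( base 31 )5t1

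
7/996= 7/996 = 0.01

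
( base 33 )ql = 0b1101101111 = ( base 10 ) 879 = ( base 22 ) 1HL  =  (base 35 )p4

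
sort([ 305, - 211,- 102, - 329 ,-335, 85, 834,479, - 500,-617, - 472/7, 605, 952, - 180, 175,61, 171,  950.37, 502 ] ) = [  -  617, - 500, - 335 , - 329,  -  211, - 180,-102, - 472/7, 61,85,171,175, 305,  479, 502, 605, 834,950.37,952 ] 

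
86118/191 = 450  +  168/191= 450.88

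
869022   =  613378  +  255644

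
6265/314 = 6265/314 = 19.95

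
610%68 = 66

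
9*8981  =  80829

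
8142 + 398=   8540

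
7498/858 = 8 + 317/429= 8.74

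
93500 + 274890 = 368390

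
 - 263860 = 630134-893994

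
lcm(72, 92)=1656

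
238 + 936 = 1174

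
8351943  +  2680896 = 11032839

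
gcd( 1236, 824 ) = 412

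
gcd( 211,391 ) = 1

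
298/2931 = 298/2931 = 0.10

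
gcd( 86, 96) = 2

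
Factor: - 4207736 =-2^3*13^1 *40459^1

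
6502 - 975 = 5527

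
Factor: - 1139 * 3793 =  - 17^1*67^1* 3793^1 = - 4320227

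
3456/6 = 576 = 576.00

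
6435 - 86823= -80388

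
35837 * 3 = 107511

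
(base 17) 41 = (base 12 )59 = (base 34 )21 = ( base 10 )69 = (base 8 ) 105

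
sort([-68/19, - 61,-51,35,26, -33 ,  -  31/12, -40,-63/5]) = [ - 61 ,-51, - 40,-33,-63/5,-68/19,  -  31/12, 26,35] 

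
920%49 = 38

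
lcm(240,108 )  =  2160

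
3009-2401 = 608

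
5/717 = 5/717 = 0.01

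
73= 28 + 45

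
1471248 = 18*81736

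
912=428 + 484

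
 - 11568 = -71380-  - 59812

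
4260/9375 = 284/625 = 0.45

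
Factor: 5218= 2^1  *2609^1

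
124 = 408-284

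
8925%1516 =1345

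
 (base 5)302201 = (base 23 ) i6g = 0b10010111001100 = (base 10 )9676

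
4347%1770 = 807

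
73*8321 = 607433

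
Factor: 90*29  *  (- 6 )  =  -15660 = - 2^2 * 3^3* 5^1*29^1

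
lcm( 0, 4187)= 0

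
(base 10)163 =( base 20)83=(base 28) 5n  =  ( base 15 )ad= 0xa3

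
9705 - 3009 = 6696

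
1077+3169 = 4246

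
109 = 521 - 412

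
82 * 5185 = 425170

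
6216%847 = 287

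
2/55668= 1/27834 =0.00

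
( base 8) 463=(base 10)307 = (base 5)2212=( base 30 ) A7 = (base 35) 8R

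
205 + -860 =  - 655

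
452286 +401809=854095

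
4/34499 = 4/34499=0.00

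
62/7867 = 62/7867 = 0.01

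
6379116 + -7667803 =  - 1288687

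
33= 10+23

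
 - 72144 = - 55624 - 16520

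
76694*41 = 3144454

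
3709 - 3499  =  210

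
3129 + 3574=6703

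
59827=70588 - 10761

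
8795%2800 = 395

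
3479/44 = 79  +  3/44 = 79.07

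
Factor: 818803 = 31^1 * 61^1 * 433^1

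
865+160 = 1025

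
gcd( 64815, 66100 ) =5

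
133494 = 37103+96391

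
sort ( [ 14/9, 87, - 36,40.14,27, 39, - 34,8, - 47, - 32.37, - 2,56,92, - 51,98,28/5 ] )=[ - 51,-47 ,-36, - 34,-32.37, - 2,14/9, 28/5,8,  27,  39,40.14,56,87, 92,98 ] 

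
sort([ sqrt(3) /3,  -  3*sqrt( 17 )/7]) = [ - 3*sqrt( 17) /7, sqrt( 3 ) /3 ]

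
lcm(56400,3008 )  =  225600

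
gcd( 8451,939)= 939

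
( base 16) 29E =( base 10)670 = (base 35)j5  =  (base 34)jo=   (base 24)13M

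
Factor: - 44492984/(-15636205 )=2^3*5^(  -  1) * 13^( - 1 )*19^1*23^( - 1 ) * 10459^( - 1 )*292717^1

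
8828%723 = 152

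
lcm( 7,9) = 63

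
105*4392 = 461160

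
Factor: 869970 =2^1*3^1*5^1 * 47^1*617^1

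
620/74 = 8 +14/37  =  8.38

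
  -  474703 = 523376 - 998079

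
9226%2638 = 1312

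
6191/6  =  6191/6  =  1031.83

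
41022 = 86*477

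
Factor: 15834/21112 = 2^( - 2 )*3^1 = 3/4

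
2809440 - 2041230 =768210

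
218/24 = 9 + 1/12 = 9.08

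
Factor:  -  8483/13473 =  - 3^( - 3)*17^1 = - 17/27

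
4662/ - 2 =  - 2331/1 =- 2331.00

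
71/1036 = 71/1036 = 0.07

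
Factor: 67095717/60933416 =2^( - 3) * 3^1*13^1 * 139^1*12377^1 * 7616677^( - 1)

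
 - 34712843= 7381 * ( - 4703)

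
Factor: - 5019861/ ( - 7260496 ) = 2^( - 4 )*3^1 * 7^1 * 11^1 * 17^(-1) * 31^1 * 701^1*26693^(-1)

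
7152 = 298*24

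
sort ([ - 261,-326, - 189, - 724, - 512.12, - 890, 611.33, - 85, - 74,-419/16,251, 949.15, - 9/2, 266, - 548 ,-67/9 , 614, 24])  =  [ - 890,-724, - 548, - 512.12 , - 326, - 261,  -  189, - 85, - 74,-419/16,  -  67/9,  -  9/2, 24,251, 266, 611.33,614, 949.15]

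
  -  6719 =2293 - 9012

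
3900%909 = 264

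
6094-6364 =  - 270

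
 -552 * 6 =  - 3312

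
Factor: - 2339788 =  - 2^2*11^1 * 41^1*1297^1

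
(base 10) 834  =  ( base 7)2301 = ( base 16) 342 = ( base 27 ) 13o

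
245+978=1223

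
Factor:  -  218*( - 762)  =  2^2*3^1*109^1 * 127^1 = 166116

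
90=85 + 5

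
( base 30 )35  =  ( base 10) 95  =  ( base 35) 2p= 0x5F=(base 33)2T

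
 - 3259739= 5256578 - 8516317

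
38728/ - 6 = - 19364/3 =- 6454.67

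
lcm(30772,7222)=707756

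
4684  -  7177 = - 2493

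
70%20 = 10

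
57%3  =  0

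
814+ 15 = 829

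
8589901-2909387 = 5680514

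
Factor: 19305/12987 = 5^1* 11^1*37^( - 1 ) = 55/37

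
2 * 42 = 84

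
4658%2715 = 1943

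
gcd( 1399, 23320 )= 1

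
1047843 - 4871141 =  - 3823298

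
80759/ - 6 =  - 80759/6 =- 13459.83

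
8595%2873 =2849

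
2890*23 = 66470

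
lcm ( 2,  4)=4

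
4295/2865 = 1 + 286/573 = 1.50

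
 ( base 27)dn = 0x176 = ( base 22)H0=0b101110110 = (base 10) 374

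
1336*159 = 212424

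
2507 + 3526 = 6033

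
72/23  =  3+3/23 = 3.13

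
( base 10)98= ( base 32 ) 32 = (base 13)77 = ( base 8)142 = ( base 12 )82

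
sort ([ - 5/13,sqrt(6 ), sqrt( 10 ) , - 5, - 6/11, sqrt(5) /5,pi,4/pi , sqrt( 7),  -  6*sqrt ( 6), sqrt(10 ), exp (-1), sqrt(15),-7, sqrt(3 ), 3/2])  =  [ - 6 * sqrt(6), - 7,-5, - 6/11, - 5/13, exp(  -  1), sqrt( 5 ) /5, 4/pi,  3/2, sqrt(3), sqrt (6),sqrt( 7 ),pi,sqrt(10), sqrt( 10), sqrt(15 )]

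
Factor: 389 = 389^1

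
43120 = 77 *560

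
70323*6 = 421938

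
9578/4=4789/2 = 2394.50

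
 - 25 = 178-203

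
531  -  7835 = -7304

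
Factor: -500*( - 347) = 173500 = 2^2 * 5^3*347^1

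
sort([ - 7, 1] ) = [ - 7,1 ]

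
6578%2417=1744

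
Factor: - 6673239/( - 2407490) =2^ ( - 1)*3^3*5^(-1 )*19^( -1)*439^1*563^1  *  12671^ (-1)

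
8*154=1232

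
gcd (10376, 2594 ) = 2594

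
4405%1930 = 545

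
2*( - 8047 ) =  - 16094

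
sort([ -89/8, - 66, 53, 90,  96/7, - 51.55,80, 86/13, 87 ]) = [ - 66, - 51.55, - 89/8, 86/13, 96/7 , 53,80,87, 90] 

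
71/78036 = 71/78036 = 0.00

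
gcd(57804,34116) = 12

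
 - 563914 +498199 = -65715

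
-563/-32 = 563/32 = 17.59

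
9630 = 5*1926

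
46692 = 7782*6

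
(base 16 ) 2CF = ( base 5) 10334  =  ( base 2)1011001111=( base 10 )719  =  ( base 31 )N6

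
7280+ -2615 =4665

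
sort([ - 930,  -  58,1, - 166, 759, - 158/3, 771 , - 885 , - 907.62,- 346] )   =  [ - 930, - 907.62, - 885, -346, - 166, - 58, - 158/3, 1 , 759, 771]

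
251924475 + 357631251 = 609555726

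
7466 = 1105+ 6361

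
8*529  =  4232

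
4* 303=1212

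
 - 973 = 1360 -2333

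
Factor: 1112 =2^3*139^1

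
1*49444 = 49444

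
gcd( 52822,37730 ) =7546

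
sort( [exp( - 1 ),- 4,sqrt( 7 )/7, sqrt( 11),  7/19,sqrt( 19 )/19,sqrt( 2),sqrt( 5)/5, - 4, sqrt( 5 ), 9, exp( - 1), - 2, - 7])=[-7,  -  4,-4, - 2,sqrt(19 ) /19, exp( - 1), exp( - 1) , 7/19,sqrt( 7 ) /7,sqrt( 5 )/5, sqrt( 2),sqrt( 5), sqrt( 11), 9]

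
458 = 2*229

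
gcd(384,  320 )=64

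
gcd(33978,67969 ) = 1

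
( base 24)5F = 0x87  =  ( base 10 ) 135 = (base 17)7G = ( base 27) 50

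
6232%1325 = 932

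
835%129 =61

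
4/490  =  2/245=0.01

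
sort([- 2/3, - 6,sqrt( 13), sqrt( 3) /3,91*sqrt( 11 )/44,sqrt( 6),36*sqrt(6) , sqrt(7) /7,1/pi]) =[  -  6,- 2/3, 1/pi,sqrt ( 7)/7,sqrt(3)/3, sqrt(6),sqrt( 13), 91*sqrt(11 ) /44 , 36*sqrt(6)]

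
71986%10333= 9988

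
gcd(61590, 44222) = 2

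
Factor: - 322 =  - 2^1*7^1*23^1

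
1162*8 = 9296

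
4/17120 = 1/4280 = 0.00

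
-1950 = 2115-4065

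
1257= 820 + 437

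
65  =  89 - 24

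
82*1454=119228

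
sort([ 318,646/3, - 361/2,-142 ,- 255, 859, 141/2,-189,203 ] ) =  [ - 255,-189, - 361/2, - 142,141/2, 203, 646/3,318, 859 ]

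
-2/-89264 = 1/44632 = 0.00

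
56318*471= 26525778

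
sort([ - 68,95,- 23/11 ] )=[ - 68, - 23/11, 95]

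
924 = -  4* (-231)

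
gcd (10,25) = 5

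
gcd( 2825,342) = 1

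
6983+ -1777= 5206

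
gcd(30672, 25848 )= 72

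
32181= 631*51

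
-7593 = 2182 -9775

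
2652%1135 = 382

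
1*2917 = 2917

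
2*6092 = 12184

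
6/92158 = 3/46079 = 0.00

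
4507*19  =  85633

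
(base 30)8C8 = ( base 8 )16620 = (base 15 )2398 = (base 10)7568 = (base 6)55012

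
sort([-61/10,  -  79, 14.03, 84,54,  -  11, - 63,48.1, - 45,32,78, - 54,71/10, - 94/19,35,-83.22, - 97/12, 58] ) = [ - 83.22,  -  79, - 63, - 54, - 45, - 11, - 97/12 , - 61/10, - 94/19,71/10,14.03,32,35,48.1 , 54,58 , 78, 84] 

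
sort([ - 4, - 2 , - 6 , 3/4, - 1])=[-6, - 4, - 2, - 1,3/4]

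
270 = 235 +35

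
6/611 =6/611 = 0.01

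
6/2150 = 3/1075 = 0.00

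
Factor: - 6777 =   -  3^3 * 251^1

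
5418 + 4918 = 10336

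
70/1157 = 70/1157= 0.06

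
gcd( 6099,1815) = 3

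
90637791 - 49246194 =41391597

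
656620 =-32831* ( - 20) 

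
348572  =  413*844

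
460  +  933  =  1393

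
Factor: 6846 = 2^1 * 3^1*7^1*163^1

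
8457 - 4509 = 3948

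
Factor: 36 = 2^2 * 3^2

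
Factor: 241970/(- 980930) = - 24197/98093 = - 233^( - 1)*421^(-1)*24197^1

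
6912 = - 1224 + 8136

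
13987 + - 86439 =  - 72452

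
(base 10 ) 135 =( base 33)43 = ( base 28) 4n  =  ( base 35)3u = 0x87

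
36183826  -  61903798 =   -  25719972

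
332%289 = 43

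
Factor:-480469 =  - 11^1*31^1*1409^1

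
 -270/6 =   -  45 =- 45.00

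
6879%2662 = 1555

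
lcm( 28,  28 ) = 28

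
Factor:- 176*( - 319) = 2^4 * 11^2*29^1 = 56144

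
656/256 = 2 + 9/16 = 2.56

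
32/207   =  32/207 = 0.15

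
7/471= 7/471 = 0.01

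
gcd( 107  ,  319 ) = 1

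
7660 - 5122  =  2538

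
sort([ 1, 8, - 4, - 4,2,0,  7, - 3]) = [ - 4, - 4, - 3, 0, 1, 2, 7,8 ]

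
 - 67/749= - 1 + 682/749 = - 0.09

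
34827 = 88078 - 53251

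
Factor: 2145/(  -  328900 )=-3/460  =  -  2^ ( - 2 )*3^1*5^( - 1) *23^( - 1) 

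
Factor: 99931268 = 2^2*41^1 *609337^1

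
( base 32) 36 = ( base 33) 33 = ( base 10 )102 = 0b1100110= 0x66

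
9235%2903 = 526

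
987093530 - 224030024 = 763063506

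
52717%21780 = 9157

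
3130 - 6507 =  - 3377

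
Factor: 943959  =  3^1*17^1*83^1  *  223^1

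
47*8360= 392920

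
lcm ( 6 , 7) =42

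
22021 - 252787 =-230766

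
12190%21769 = 12190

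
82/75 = 1 + 7/75 = 1.09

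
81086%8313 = 6269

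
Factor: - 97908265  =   - 5^1*7^1*13^1*215183^1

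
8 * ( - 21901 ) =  - 175208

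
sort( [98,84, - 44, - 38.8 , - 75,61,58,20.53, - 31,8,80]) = [ - 75,-44, -38.8, - 31,8,20.53, 58,61,80, 84,98]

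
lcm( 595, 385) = 6545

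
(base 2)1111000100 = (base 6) 4244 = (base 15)444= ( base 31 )103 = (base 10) 964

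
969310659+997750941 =1967061600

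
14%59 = 14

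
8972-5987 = 2985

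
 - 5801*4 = -23204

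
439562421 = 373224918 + 66337503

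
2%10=2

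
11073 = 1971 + 9102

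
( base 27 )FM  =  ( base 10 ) 427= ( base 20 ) 117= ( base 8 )653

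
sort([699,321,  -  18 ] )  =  [-18,321,699]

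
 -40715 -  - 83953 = 43238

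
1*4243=4243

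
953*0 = 0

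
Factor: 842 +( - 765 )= 77=7^1*11^1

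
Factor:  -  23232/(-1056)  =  2^1*11^1 = 22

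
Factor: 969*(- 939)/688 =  - 909891/688 =- 2^ (-4)*3^2*17^1*19^1*43^( - 1)*313^1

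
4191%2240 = 1951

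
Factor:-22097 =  - 19^1*1163^1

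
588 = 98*6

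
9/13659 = 3/4553=0.00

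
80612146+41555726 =122167872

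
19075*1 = 19075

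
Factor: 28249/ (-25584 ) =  -2^( - 4 )*3^( - 1) *53^1 =- 53/48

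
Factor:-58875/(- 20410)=2^( - 1 )*3^1*5^2*13^( - 1)  =  75/26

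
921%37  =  33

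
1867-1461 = 406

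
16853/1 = 16853 = 16853.00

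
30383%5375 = 3508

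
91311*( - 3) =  -273933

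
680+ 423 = 1103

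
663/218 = 663/218 = 3.04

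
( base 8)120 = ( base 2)1010000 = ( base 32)2g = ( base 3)2222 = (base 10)80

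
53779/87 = 53779/87  =  618.15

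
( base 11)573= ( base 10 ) 685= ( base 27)pa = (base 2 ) 1010101101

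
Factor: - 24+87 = 63 = 3^2 * 7^1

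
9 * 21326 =191934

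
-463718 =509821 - 973539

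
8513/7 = 1216 + 1/7 = 1216.14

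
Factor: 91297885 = 5^1*7^1*67^1*38933^1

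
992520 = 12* 82710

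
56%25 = 6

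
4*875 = 3500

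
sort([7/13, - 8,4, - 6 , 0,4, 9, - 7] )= [  -  8, - 7, - 6, 0,7/13, 4,  4,9 ] 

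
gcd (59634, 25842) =6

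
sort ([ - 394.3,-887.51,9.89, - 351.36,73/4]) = [ - 887.51,- 394.3, - 351.36,9.89,73/4 ]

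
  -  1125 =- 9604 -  - 8479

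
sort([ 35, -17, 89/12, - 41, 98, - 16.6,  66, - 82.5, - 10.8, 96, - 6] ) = [ - 82.5, - 41,-17  ,-16.6,-10.8, - 6, 89/12, 35, 66,96, 98 ]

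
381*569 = 216789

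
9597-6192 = 3405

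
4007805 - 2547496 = 1460309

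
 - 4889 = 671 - 5560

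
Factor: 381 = 3^1*127^1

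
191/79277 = 191/79277 = 0.00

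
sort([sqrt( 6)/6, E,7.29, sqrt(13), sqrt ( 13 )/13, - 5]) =[ - 5 , sqrt( 13)/13,sqrt(6 )/6,E, sqrt( 13),7.29]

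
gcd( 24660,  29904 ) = 12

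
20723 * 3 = 62169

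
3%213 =3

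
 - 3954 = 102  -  4056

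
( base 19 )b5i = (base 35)3BO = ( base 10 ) 4084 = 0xff4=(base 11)3083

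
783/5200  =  783/5200 = 0.15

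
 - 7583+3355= - 4228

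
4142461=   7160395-3017934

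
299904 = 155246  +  144658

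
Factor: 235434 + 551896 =787330 = 2^1 * 5^1*43^1*1831^1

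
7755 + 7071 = 14826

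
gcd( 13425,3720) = 15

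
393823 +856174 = 1249997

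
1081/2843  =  1081/2843 = 0.38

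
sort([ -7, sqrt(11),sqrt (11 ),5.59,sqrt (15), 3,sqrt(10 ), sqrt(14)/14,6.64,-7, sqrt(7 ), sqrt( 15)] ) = [  -  7, - 7,  sqrt(14)/14,  sqrt(7),3,  sqrt(10), sqrt(11 ), sqrt(11 ), sqrt( 15),sqrt( 15), 5.59, 6.64 ] 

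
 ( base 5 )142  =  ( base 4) 233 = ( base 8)57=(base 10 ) 47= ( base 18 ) 2b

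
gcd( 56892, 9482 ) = 9482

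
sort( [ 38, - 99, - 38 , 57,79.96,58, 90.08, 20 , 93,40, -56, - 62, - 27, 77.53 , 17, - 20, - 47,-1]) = [ - 99, - 62, - 56, - 47, - 38, - 27, - 20,-1, 17,20,38,40,57,58, 77.53, 79.96, 90.08,  93]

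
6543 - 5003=1540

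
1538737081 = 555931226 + 982805855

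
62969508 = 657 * 95844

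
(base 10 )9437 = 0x24DD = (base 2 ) 10010011011101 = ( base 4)2103131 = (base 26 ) dop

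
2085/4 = 521+1/4=521.25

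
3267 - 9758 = -6491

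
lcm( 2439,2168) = 19512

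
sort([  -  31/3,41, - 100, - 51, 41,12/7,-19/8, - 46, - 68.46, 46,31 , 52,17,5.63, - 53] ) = [-100, - 68.46,-53, - 51, - 46,-31/3,- 19/8,12/7, 5.63 , 17, 31,  41, 41, 46, 52]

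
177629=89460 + 88169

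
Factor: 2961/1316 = 9/4 = 2^( - 2)*3^2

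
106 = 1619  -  1513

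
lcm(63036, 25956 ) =441252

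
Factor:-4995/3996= - 5/4 =- 2^( - 2) * 5^1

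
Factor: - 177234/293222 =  - 3^1 * 109^1*541^( - 1 ) = - 327/541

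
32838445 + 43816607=76655052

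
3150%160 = 110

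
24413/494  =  49 + 207/494 = 49.42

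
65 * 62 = 4030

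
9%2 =1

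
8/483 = 8/483 = 0.02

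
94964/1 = 94964 =94964.00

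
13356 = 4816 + 8540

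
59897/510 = 117 + 227/510 = 117.45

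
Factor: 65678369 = 1531^1 * 42899^1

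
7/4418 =7/4418 = 0.00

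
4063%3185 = 878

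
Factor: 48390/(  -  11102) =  - 3^1*5^1 * 7^( - 1 ) * 13^( - 1)*61^( - 1)*1613^1 = - 24195/5551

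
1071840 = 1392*770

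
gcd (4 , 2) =2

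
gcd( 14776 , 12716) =4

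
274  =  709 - 435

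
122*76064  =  9279808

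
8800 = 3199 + 5601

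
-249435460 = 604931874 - 854367334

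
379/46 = 8 + 11/46  =  8.24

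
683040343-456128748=226911595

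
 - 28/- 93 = 28/93 = 0.30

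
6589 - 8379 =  - 1790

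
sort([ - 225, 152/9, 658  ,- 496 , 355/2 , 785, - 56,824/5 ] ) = [ - 496, - 225 , -56, 152/9, 824/5,355/2, 658, 785] 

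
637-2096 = -1459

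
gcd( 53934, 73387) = 1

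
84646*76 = 6433096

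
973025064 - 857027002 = 115998062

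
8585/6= 8585/6  =  1430.83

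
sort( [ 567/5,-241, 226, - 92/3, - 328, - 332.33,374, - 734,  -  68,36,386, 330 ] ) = [ - 734, - 332.33, - 328, - 241, - 68, - 92/3,36,567/5,226, 330,  374,386]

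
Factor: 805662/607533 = 858/647 =2^1*3^1*11^1*13^1*647^ ( - 1)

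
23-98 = -75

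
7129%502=101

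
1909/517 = 1909/517= 3.69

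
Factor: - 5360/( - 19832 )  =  2^1*5^1*37^( - 1)= 10/37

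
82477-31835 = 50642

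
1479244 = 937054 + 542190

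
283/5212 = 283/5212 = 0.05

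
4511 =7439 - 2928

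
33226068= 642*51754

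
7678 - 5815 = 1863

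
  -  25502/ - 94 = 12751/47= 271.30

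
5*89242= 446210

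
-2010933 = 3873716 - 5884649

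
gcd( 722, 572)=2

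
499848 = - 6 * ( - 83308) 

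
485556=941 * 516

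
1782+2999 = 4781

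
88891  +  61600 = 150491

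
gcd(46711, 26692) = 6673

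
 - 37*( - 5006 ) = 185222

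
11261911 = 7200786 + 4061125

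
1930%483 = 481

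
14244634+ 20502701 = 34747335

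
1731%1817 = 1731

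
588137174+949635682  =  1537772856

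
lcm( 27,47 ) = 1269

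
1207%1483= 1207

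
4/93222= 2/46611 = 0.00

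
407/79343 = 37/7213 =0.01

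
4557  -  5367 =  - 810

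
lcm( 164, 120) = 4920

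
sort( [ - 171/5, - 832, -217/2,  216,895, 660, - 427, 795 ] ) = [ - 832, - 427, - 217/2,- 171/5, 216, 660, 795,895 ] 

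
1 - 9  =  -8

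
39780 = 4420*9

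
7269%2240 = 549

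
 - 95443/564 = - 170 + 437/564= -169.23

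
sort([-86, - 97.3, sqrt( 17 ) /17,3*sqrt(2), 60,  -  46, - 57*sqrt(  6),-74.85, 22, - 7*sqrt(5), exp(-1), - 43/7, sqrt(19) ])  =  [ - 57* sqrt( 6) , - 97.3, - 86, - 74.85, - 46, - 7*sqrt(5),-43/7,sqrt( 17)/17,exp(- 1 ),3*sqrt( 2 ) , sqrt ( 19), 22,60 ]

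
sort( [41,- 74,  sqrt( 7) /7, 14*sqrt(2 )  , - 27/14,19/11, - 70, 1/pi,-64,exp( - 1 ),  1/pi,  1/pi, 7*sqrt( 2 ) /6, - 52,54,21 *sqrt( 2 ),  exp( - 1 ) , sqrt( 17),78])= [ - 74,-70, - 64, - 52, -27/14,1/pi, 1/pi, 1/pi, exp( - 1 ), exp( - 1),sqrt( 7 )/7, 7*sqrt( 2)/6,19/11 , sqrt( 17), 14 * sqrt( 2), 21*sqrt( 2),  41, 54,78 ]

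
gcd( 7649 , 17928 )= 1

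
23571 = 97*243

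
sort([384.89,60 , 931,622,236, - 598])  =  [ - 598,60, 236,384.89,622  ,  931] 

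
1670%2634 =1670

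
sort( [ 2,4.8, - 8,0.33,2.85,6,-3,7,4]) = [ - 8,-3,0.33,2,2.85,4,4.8, 6,7] 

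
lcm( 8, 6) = 24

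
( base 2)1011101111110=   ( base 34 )56U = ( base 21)dd8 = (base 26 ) 8N8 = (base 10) 6014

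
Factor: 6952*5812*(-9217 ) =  - 2^5 * 11^1*13^1  *79^1*709^1*1453^1 = - 372413106208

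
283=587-304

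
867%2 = 1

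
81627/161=507 = 507.00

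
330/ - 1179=-1  +  283/393 = -0.28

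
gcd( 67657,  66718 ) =1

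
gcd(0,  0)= 0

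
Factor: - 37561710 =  - 2^1 * 3^1 * 5^1*1252057^1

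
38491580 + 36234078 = 74725658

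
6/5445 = 2/1815= 0.00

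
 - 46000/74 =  - 622 + 14/37 = -621.62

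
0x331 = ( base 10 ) 817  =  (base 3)1010021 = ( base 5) 11232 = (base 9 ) 1107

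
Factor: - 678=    - 2^1*3^1*113^1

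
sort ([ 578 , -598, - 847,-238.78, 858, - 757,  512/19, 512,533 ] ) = [ -847, - 757, - 598, - 238.78,512/19, 512, 533,578,858]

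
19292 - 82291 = - 62999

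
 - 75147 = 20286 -95433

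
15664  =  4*3916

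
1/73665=1/73665 =0.00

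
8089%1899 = 493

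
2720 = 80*34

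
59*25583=1509397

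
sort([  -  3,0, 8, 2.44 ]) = [-3,0,  2.44,8]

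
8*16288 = 130304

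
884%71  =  32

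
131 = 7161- 7030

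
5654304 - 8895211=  - 3240907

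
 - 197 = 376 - 573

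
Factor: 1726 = 2^1 *863^1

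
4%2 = 0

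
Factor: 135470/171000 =2^( - 2)*3^(-2 )*5^( - 2) * 23^1*31^1 = 713/900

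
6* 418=2508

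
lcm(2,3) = 6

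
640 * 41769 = 26732160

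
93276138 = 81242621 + 12033517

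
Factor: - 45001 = - 11^1*4091^1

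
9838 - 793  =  9045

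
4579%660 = 619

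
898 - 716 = 182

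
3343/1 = 3343 = 3343.00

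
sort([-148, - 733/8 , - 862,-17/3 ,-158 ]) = [  -  862, - 158, - 148, - 733/8, - 17/3 ] 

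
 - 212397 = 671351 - 883748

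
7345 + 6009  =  13354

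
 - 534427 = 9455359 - 9989786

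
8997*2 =17994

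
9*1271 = 11439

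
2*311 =622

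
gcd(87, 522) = 87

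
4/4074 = 2/2037 = 0.00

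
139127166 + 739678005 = 878805171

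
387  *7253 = 2806911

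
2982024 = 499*5976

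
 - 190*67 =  - 12730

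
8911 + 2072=10983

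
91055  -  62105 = 28950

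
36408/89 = 36408/89 = 409.08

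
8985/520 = 1797/104 = 17.28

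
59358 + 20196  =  79554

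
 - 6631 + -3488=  - 10119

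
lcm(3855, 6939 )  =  34695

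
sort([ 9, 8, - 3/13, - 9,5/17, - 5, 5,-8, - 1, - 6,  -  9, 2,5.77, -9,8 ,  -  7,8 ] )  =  [- 9, - 9, -9 ,  -  8,  -  7, - 6, - 5,-1, - 3/13, 5/17,2,5, 5.77 , 8, 8, 8, 9]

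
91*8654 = 787514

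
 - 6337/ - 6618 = 6337/6618= 0.96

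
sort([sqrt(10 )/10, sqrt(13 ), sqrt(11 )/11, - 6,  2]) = [ - 6,sqrt(11 )/11, sqrt(10) /10, 2,  sqrt( 13 )]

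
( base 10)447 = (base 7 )1206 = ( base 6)2023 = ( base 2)110111111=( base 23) ja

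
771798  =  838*921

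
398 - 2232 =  - 1834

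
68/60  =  1+2/15 = 1.13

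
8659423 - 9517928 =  - 858505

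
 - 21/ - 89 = 21/89=0.24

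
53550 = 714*75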